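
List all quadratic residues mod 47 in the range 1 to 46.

1 2 3 4 6 7 8 9 12 14 16 17 18 21 24 25 27 28 32 34 36 37 42

Square k = 1,…,23 (k and 47−k give the same square):
1²=1, 2²=4, 3²=9, 4²=16, 5²=25, 6²=36, 7²≡2, 8²≡17, 9²≡34, 10²≡6, 11²≡27, 12²≡3, 13²≡28, 14²≡8, 15²≡37, 16²≡21, 17²≡7, 18²≡42, 19²≡32, 20²≡24, 21²≡18, 22²≡14, 23²≡12 (mod 47).
So the quadratic residues mod 47 are {1, 2, 3, 4, 6, 7, 8, 9, 12, 14, 16, 17, 18, 21, 24, 25, 27, 28, 32, 34, 36, 37, 42}.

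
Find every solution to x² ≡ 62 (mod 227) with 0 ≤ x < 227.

Since 227 ≡ 3 (mod 4), a square root of 62 is 62^((227+1)/4) = 62^57 mod 227.
Repeated squaring: 62^2≡212, 62^4≡225, 62^8≡4, 62^16≡16, 62^32≡29 (mod 227).
62^57 = 62^(32+16+8+1) ≡ 210 (mod 227).
Check: 210² = 44100 ≡ 62 (mod 227). The two roots are 17 and 210.

17, 210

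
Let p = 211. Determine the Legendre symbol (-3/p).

1

First reduce: -3 ≡ 208 (mod 211).
Pull out 2^4: since 211 ≡ 3 (mod 8), (2/211) = -1, so (2/211)^4 = +1.
Reciprocity: 13 ≡ 1 and 211 ≡ 3 (mod 4), so (13/211) = +(211/13).
Reduce top mod 13: now compute (3/13).
Reciprocity: 3 ≡ 3 and 13 ≡ 1 (mod 4), so (3/13) = +(13/3).
Reduce top mod 3: now compute (1/3).
Reached (1/3) = 1. Collecting the sign flips along the way, the symbol is +1.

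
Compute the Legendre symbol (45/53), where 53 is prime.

-1

Euler's criterion: (45/53) ≡ 45^26 (mod 53).
45^2 ≡ 11 (mod 53)
45^4 ≡ 15 (mod 53)
45^8 ≡ 13 (mod 53)
45^16 ≡ 10 (mod 53)
45^26 = 45^(16+8+2) ≡ 52 (mod 53).
Result is 52 ≡ −1, so (45/53) = −1.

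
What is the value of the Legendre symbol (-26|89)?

First reduce: -26 ≡ 63 (mod 89).
Reciprocity: 63 ≡ 3 and 89 ≡ 1 (mod 4), so (63/89) = +(89/63).
Reduce top mod 63: now compute (26/63).
Pull out 2: since 63 ≡ 7 (mod 8), (2/63) = +1.
Reciprocity: 13 ≡ 1 and 63 ≡ 3 (mod 4), so (13/63) = +(63/13).
Reduce top mod 13: now compute (11/13).
Reciprocity: 11 ≡ 3 and 13 ≡ 1 (mod 4), so (11/13) = +(13/11).
Reduce top mod 11: now compute (2/11).
Pull out 2: since 11 ≡ 3 (mod 8), (2/11) = -1.
Reached (1/11) = 1. Collecting the sign flips along the way, the symbol is -1.

-1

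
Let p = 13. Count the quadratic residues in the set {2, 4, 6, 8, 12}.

2

(2/13) = -1 → non-residue.
(4/13) = +1 → QR.
(6/13) = -1 → non-residue.
(8/13) = -1 → non-residue.
(12/13) = +1 → QR.
Total quadratic residues among the 5: 2.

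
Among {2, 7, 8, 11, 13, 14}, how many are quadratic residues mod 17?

3

(2/17) = +1 → QR.
(7/17) = -1 → non-residue.
(8/17) = +1 → QR.
(11/17) = -1 → non-residue.
(13/17) = +1 → QR.
(14/17) = -1 → non-residue.
Total quadratic residues among the 6: 3.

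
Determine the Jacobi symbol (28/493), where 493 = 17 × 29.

Pull out 2^2: since 493 ≡ 5 (mod 8), (2/493) = -1, so (2/493)^2 = +1.
Reciprocity: 7 ≡ 3 and 493 ≡ 1 (mod 4), so (7/493) = +(493/7).
Reduce top mod 7: now compute (3/7).
Reciprocity: 3 ≡ 3 and 7 ≡ 3 (mod 4), so (3/7) = −(7/3).
Reduce top mod 3: now compute (1/3).
Reached (1/3) = 1. Collecting the sign flips along the way, the symbol is -1.

-1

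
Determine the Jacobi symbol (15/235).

0

Reciprocity: 15 ≡ 3 and 235 ≡ 3 (mod 4), so (15/235) = −(235/15).
Reduce top mod 15: now compute (10/15).
Pull out 2: since 15 ≡ 7 (mod 8), (2/15) = +1.
Reciprocity: 5 ≡ 1 and 15 ≡ 3 (mod 4), so (5/15) = +(15/5).
Reduce top mod 5: now compute (0/5).
Top reduces to 0: gcd > 1, so the symbol is 0.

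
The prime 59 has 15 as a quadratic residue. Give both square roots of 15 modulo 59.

29, 30

Since 59 ≡ 3 (mod 4), a square root of 15 is 15^((59+1)/4) = 15^15 mod 59.
Repeated squaring: 15^2≡48, 15^4≡3, 15^8≡9 (mod 59).
15^15 = 15^(8+4+2+1) ≡ 29 (mod 59).
Check: 29² = 841 ≡ 15 (mod 59). The two roots are 29 and 30.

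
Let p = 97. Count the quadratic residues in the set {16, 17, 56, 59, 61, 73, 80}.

(16/97) = +1 → QR.
(17/97) = -1 → non-residue.
(56/97) = -1 → non-residue.
(59/97) = -1 → non-residue.
(61/97) = +1 → QR.
(73/97) = +1 → QR.
(80/97) = -1 → non-residue.
Total quadratic residues among the 7: 3.

3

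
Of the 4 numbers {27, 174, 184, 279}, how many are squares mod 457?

(27/457) = +1 → QR.
(174/457) = +1 → QR.
(184/457) = -1 → non-residue.
(279/457) = -1 → non-residue.
Total quadratic residues among the 4: 2.

2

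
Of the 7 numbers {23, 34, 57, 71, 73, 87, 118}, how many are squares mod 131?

1

(23/131) = -1 → non-residue.
(34/131) = +1 → QR.
(57/131) = -1 → non-residue.
(71/131) = -1 → non-residue.
(73/131) = -1 → non-residue.
(87/131) = -1 → non-residue.
(118/131) = -1 → non-residue.
Total quadratic residues among the 7: 1.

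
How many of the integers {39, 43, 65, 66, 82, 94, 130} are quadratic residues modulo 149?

3

(39/149) = +1 → QR.
(43/149) = -1 → non-residue.
(65/149) = -1 → non-residue.
(66/149) = -1 → non-residue.
(82/149) = +1 → QR.
(94/149) = -1 → non-residue.
(130/149) = +1 → QR.
Total quadratic residues among the 7: 3.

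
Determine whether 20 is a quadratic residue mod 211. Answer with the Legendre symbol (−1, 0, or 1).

Pull out 2^2: since 211 ≡ 3 (mod 8), (2/211) = -1, so (2/211)^2 = +1.
Reciprocity: 5 ≡ 1 and 211 ≡ 3 (mod 4), so (5/211) = +(211/5).
Reduce top mod 5: now compute (1/5).
Reached (1/5) = 1. Collecting the sign flips along the way, the symbol is +1.

1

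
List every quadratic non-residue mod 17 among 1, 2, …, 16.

Square k = 1,…,8 (k and 17−k give the same square):
1²=1, 2²=4, 3²=9, 4²=16, 5²≡8, 6²≡2, 7²≡15, 8²≡13 (mod 17).
The residues are {1, 2, 4, 8, 9, 13, 15, 16}; the non-residues are the remaining 8 nonzero classes.

3,5,6,7,10,11,12,14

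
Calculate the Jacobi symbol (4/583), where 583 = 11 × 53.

Pull out 2^2: since 583 ≡ 7 (mod 8), (2/583) = +1, so (2/583)^2 = +1.
Reached (1/583) = 1. Collecting the sign flips along the way, the symbol is +1.

1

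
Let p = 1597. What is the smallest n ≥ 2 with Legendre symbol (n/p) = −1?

(2/1597) = −1, so 2 is the smallest positive non-residue mod 1597.

2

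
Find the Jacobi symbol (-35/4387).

First reduce: -35 ≡ 4352 (mod 4387).
Pull out 2^8: since 4387 ≡ 3 (mod 8), (2/4387) = -1, so (2/4387)^8 = +1.
Reciprocity: 17 ≡ 1 and 4387 ≡ 3 (mod 4), so (17/4387) = +(4387/17).
Reduce top mod 17: now compute (1/17).
Reached (1/17) = 1. Collecting the sign flips along the way, the symbol is +1.

1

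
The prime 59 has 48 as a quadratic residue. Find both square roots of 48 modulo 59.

Since 59 ≡ 3 (mod 4), a square root of 48 is 48^((59+1)/4) = 48^15 mod 59.
Repeated squaring: 48^2≡3, 48^4≡9, 48^8≡22 (mod 59).
48^15 = 48^(8+4+2+1) ≡ 15 (mod 59).
Check: 15² = 225 ≡ 48 (mod 59). The two roots are 15 and 44.

15, 44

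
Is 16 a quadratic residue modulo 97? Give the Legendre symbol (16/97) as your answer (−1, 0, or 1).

1

Euler's criterion: (16/97) ≡ 16^48 (mod 97).
16^2 ≡ 62 (mod 97)
16^4 ≡ 61 (mod 97)
16^8 ≡ 35 (mod 97)
16^16 ≡ 61 (mod 97)
16^32 ≡ 35 (mod 97)
16^48 = 16^(32+16) ≡ 1 (mod 97).
Result is 1, so (16/97) = 1.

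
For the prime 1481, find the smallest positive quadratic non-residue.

(2/1481) = +1, so 2 is a residue.
(3/1481) = −1, so 3 is the smallest positive non-residue mod 1481.

3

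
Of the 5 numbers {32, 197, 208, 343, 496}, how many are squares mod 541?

(32/541) = -1 → non-residue.
(197/541) = -1 → non-residue.
(208/541) = -1 → non-residue.
(343/541) = +1 → QR.
(496/541) = +1 → QR.
Total quadratic residues among the 5: 2.

2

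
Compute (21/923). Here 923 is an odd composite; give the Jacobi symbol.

Reciprocity: 21 ≡ 1 and 923 ≡ 3 (mod 4), so (21/923) = +(923/21).
Reduce top mod 21: now compute (20/21).
Pull out 2^2: since 21 ≡ 5 (mod 8), (2/21) = -1, so (2/21)^2 = +1.
Reciprocity: 5 ≡ 1 and 21 ≡ 1 (mod 4), so (5/21) = +(21/5).
Reduce top mod 5: now compute (1/5).
Reached (1/5) = 1. Collecting the sign flips along the way, the symbol is +1.

1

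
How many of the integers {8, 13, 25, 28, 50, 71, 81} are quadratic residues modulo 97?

(8/97) = +1 → QR.
(13/97) = -1 → non-residue.
(25/97) = +1 → QR.
(28/97) = -1 → non-residue.
(50/97) = +1 → QR.
(71/97) = -1 → non-residue.
(81/97) = +1 → QR.
Total quadratic residues among the 7: 4.

4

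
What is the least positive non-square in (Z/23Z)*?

5

(2/23) = +1, so 2 is a residue.
(3/23) = +1, so 3 is a residue.
(4/23) = +1, so 4 is a residue.
(5/23) = −1, so 5 is the smallest positive non-residue mod 23.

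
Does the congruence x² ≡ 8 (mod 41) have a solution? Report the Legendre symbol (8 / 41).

Pull out 2^3: since 41 ≡ 1 (mod 8), (2/41) = +1, so (2/41)^3 = +1.
Reached (1/41) = 1. Collecting the sign flips along the way, the symbol is +1.

1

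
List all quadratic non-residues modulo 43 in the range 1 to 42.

Square k = 1,…,21 (k and 43−k give the same square):
1²=1, 2²=4, 3²=9, 4²=16, 5²=25, 6²=36, 7²≡6, 8²≡21, 9²≡38, 10²≡14, 11²≡35, 12²≡15, 13²≡40, 14²≡24, 15²≡10, 16²≡41, 17²≡31, 18²≡23, 19²≡17, 20²≡13, 21²≡11 (mod 43).
The residues are {1, 4, 6, 9, 10, 11, 13, 14, 15, 16, 17, 21, 23, 24, 25, 31, 35, 36, 38, 40, 41}; the non-residues are the remaining 21 nonzero classes.

2,3,5,7,8,12,18,19,20,22,26,27,28,29,30,32,33,34,37,39,42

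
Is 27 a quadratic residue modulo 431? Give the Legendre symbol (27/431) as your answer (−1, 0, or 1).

1

Euler's criterion: (27/431) ≡ 27^215 (mod 431).
27^2 ≡ 298 (mod 431)
27^4 ≡ 18 (mod 431)
27^8 ≡ 324 (mod 431)
27^16 ≡ 243 (mod 431)
27^32 ≡ 2 (mod 431)
27^64 ≡ 4 (mod 431)
27^128 ≡ 16 (mod 431)
27^215 = 27^(128+64+16+4+2+1) ≡ 1 (mod 431).
Result is 1, so (27/431) = 1.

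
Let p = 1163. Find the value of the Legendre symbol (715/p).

Reciprocity: 715 ≡ 3 and 1163 ≡ 3 (mod 4), so (715/1163) = −(1163/715).
Reduce top mod 715: now compute (448/715).
Pull out 2^6: since 715 ≡ 3 (mod 8), (2/715) = -1, so (2/715)^6 = +1.
Reciprocity: 7 ≡ 3 and 715 ≡ 3 (mod 4), so (7/715) = −(715/7).
Reduce top mod 7: now compute (1/7).
Reached (1/7) = 1. Collecting the sign flips along the way, the symbol is +1.

1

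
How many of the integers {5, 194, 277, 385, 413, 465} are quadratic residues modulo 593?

3

(5/593) = -1 → non-residue.
(194/593) = +1 → QR.
(277/593) = +1 → QR.
(385/593) = -1 → non-residue.
(413/593) = -1 → non-residue.
(465/593) = +1 → QR.
Total quadratic residues among the 6: 3.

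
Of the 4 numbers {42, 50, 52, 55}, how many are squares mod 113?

(42/113) = -1 → non-residue.
(50/113) = +1 → QR.
(52/113) = +1 → QR.
(55/113) = -1 → non-residue.
Total quadratic residues among the 4: 2.

2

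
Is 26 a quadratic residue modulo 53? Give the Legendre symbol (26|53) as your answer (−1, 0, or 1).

Pull out 2: since 53 ≡ 5 (mod 8), (2/53) = -1.
Reciprocity: 13 ≡ 1 and 53 ≡ 1 (mod 4), so (13/53) = +(53/13).
Reduce top mod 13: now compute (1/13).
Reached (1/13) = 1. Collecting the sign flips along the way, the symbol is -1.

-1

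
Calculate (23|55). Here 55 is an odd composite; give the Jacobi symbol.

Reciprocity: 23 ≡ 3 and 55 ≡ 3 (mod 4), so (23/55) = −(55/23).
Reduce top mod 23: now compute (9/23).
Reciprocity: 9 ≡ 1 and 23 ≡ 3 (mod 4), so (9/23) = +(23/9).
Reduce top mod 9: now compute (5/9).
Reciprocity: 5 ≡ 1 and 9 ≡ 1 (mod 4), so (5/9) = +(9/5).
Reduce top mod 5: now compute (4/5).
Pull out 2^2: since 5 ≡ 5 (mod 8), (2/5) = -1, so (2/5)^2 = +1.
Reached (1/5) = 1. Collecting the sign flips along the way, the symbol is -1.

-1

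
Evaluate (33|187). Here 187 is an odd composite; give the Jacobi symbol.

0

Reciprocity: 33 ≡ 1 and 187 ≡ 3 (mod 4), so (33/187) = +(187/33).
Reduce top mod 33: now compute (22/33).
Pull out 2: since 33 ≡ 1 (mod 8), (2/33) = +1.
Reciprocity: 11 ≡ 3 and 33 ≡ 1 (mod 4), so (11/33) = +(33/11).
Reduce top mod 11: now compute (0/11).
Top reduces to 0: gcd > 1, so the symbol is 0.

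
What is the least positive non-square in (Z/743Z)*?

5

(2/743) = +1, so 2 is a residue.
(3/743) = +1, so 3 is a residue.
(4/743) = +1, so 4 is a residue.
(5/743) = −1, so 5 is the smallest positive non-residue mod 743.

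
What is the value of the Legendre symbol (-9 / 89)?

Euler's criterion: (-9/89) ≡ 80^44 (mod 89).
80^2 ≡ 81 (mod 89)
80^4 ≡ 64 (mod 89)
80^8 ≡ 2 (mod 89)
80^16 ≡ 4 (mod 89)
80^32 ≡ 16 (mod 89)
80^44 = 80^(32+8+4) ≡ 1 (mod 89).
Result is 1, so (-9/89) = 1.

1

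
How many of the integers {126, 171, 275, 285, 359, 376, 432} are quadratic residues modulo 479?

(126/479) = +1 → QR.
(171/479) = -1 → non-residue.
(275/479) = +1 → QR.
(285/479) = -1 → non-residue.
(359/479) = -1 → non-residue.
(376/479) = -1 → non-residue.
(432/479) = +1 → QR.
Total quadratic residues among the 7: 3.

3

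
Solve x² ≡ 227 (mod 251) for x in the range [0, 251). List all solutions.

27, 224

Since 251 ≡ 3 (mod 4), a square root of 227 is 227^((251+1)/4) = 227^63 mod 251.
Repeated squaring: 227^2≡74, 227^4≡205, 227^8≡108, 227^16≡118, 227^32≡119 (mod 251).
227^63 = 227^(32+16+8+4+2+1) ≡ 27 (mod 251).
Check: 27² = 729 ≡ 227 (mod 251). The two roots are 27 and 224.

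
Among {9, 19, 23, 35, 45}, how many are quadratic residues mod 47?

1

(9/47) = +1 → QR.
(19/47) = -1 → non-residue.
(23/47) = -1 → non-residue.
(35/47) = -1 → non-residue.
(45/47) = -1 → non-residue.
Total quadratic residues among the 5: 1.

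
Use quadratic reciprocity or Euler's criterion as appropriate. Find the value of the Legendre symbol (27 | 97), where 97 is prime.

Reciprocity: 27 ≡ 3 and 97 ≡ 1 (mod 4), so (27/97) = +(97/27).
Reduce top mod 27: now compute (16/27).
Pull out 2^4: since 27 ≡ 3 (mod 8), (2/27) = -1, so (2/27)^4 = +1.
Reached (1/27) = 1. Collecting the sign flips along the way, the symbol is +1.

1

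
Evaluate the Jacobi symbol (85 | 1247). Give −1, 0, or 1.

Reciprocity: 85 ≡ 1 and 1247 ≡ 3 (mod 4), so (85/1247) = +(1247/85).
Reduce top mod 85: now compute (57/85).
Reciprocity: 57 ≡ 1 and 85 ≡ 1 (mod 4), so (57/85) = +(85/57).
Reduce top mod 57: now compute (28/57).
Pull out 2^2: since 57 ≡ 1 (mod 8), (2/57) = +1, so (2/57)^2 = +1.
Reciprocity: 7 ≡ 3 and 57 ≡ 1 (mod 4), so (7/57) = +(57/7).
Reduce top mod 7: now compute (1/7).
Reached (1/7) = 1. Collecting the sign flips along the way, the symbol is +1.

1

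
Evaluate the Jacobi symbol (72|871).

1

Pull out 2^3: since 871 ≡ 7 (mod 8), (2/871) = +1, so (2/871)^3 = +1.
Reciprocity: 9 ≡ 1 and 871 ≡ 3 (mod 4), so (9/871) = +(871/9).
Reduce top mod 9: now compute (7/9).
Reciprocity: 7 ≡ 3 and 9 ≡ 1 (mod 4), so (7/9) = +(9/7).
Reduce top mod 7: now compute (2/7).
Pull out 2: since 7 ≡ 7 (mod 8), (2/7) = +1.
Reached (1/7) = 1. Collecting the sign flips along the way, the symbol is +1.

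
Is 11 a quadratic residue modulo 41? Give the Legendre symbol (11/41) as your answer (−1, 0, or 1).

Euler's criterion: (11/41) ≡ 11^20 (mod 41).
11^2 ≡ 39 (mod 41)
11^4 ≡ 4 (mod 41)
11^8 ≡ 16 (mod 41)
11^16 ≡ 10 (mod 41)
11^20 = 11^(16+4) ≡ 40 (mod 41).
Result is 40 ≡ −1, so (11/41) = −1.

-1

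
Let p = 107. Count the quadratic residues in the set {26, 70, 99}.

1

(26/107) = -1 → non-residue.
(70/107) = -1 → non-residue.
(99/107) = +1 → QR.
Total quadratic residues among the 3: 1.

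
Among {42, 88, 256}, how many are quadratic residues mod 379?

(42/379) = -1 → non-residue.
(88/379) = +1 → QR.
(256/379) = +1 → QR.
Total quadratic residues among the 3: 2.

2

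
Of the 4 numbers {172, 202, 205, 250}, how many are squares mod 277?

(172/277) = -1 → non-residue.
(202/277) = +1 → QR.
(205/277) = -1 → non-residue.
(250/277) = +1 → QR.
Total quadratic residues among the 4: 2.

2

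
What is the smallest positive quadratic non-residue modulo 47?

(2/47) = +1, so 2 is a residue.
(3/47) = +1, so 3 is a residue.
(4/47) = +1, so 4 is a residue.
(5/47) = −1, so 5 is the smallest positive non-residue mod 47.

5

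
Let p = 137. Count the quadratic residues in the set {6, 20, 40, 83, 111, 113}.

(6/137) = -1 → non-residue.
(20/137) = -1 → non-residue.
(40/137) = -1 → non-residue.
(83/137) = -1 → non-residue.
(111/137) = -1 → non-residue.
(113/137) = -1 → non-residue.
Total quadratic residues among the 6: 0.

0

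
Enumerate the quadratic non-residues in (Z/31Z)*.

3 6 11 12 13 15 17 21 22 23 24 26 27 29 30

Square k = 1,…,15 (k and 31−k give the same square):
1²=1, 2²=4, 3²=9, 4²=16, 5²=25, 6²≡5, 7²≡18, 8²≡2, 9²≡19, 10²≡7, 11²≡28, 12²≡20, 13²≡14, 14²≡10, 15²≡8 (mod 31).
The residues are {1, 2, 4, 5, 7, 8, 9, 10, 14, 16, 18, 19, 20, 25, 28}; the non-residues are the remaining 15 nonzero classes.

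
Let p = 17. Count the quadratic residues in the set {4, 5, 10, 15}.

(4/17) = +1 → QR.
(5/17) = -1 → non-residue.
(10/17) = -1 → non-residue.
(15/17) = +1 → QR.
Total quadratic residues among the 4: 2.

2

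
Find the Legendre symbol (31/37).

Euler's criterion: (31/37) ≡ 31^18 (mod 37).
31^2 ≡ 36 (mod 37)
31^4 ≡ 1 (mod 37)
31^8 ≡ 1 (mod 37)
31^16 ≡ 1 (mod 37)
31^18 = 31^(16+2) ≡ 36 (mod 37).
Result is 36 ≡ −1, so (31/37) = −1.

-1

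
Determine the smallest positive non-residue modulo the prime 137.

3

(2/137) = +1, so 2 is a residue.
(3/137) = −1, so 3 is the smallest positive non-residue mod 137.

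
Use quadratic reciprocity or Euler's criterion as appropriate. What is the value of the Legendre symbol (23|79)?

1

Reciprocity: 23 ≡ 3 and 79 ≡ 3 (mod 4), so (23/79) = −(79/23).
Reduce top mod 23: now compute (10/23).
Pull out 2: since 23 ≡ 7 (mod 8), (2/23) = +1.
Reciprocity: 5 ≡ 1 and 23 ≡ 3 (mod 4), so (5/23) = +(23/5).
Reduce top mod 5: now compute (3/5).
Reciprocity: 3 ≡ 3 and 5 ≡ 1 (mod 4), so (3/5) = +(5/3).
Reduce top mod 3: now compute (2/3).
Pull out 2: since 3 ≡ 3 (mod 8), (2/3) = -1.
Reached (1/3) = 1. Collecting the sign flips along the way, the symbol is +1.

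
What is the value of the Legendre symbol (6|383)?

Pull out 2: since 383 ≡ 7 (mod 8), (2/383) = +1.
Reciprocity: 3 ≡ 3 and 383 ≡ 3 (mod 4), so (3/383) = −(383/3).
Reduce top mod 3: now compute (2/3).
Pull out 2: since 3 ≡ 3 (mod 8), (2/3) = -1.
Reached (1/3) = 1. Collecting the sign flips along the way, the symbol is +1.

1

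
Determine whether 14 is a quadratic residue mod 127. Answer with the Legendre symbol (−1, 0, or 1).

-1

Pull out 2: since 127 ≡ 7 (mod 8), (2/127) = +1.
Reciprocity: 7 ≡ 3 and 127 ≡ 3 (mod 4), so (7/127) = −(127/7).
Reduce top mod 7: now compute (1/7).
Reached (1/7) = 1. Collecting the sign flips along the way, the symbol is -1.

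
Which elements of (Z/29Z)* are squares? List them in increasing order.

Square k = 1,…,14 (k and 29−k give the same square):
1²=1, 2²=4, 3²=9, 4²=16, 5²=25, 6²≡7, 7²≡20, 8²≡6, 9²≡23, 10²≡13, 11²≡5, 12²≡28, 13²≡24, 14²≡22 (mod 29).
So the quadratic residues mod 29 are {1, 4, 5, 6, 7, 9, 13, 16, 20, 22, 23, 24, 25, 28}.

1 4 5 6 7 9 13 16 20 22 23 24 25 28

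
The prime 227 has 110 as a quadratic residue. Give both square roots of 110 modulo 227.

63, 164

Since 227 ≡ 3 (mod 4), a square root of 110 is 110^((227+1)/4) = 110^57 mod 227.
Repeated squaring: 110^2≡69, 110^4≡221, 110^8≡36, 110^16≡161, 110^32≡43 (mod 227).
110^57 = 110^(32+16+8+1) ≡ 63 (mod 227).
Check: 63² = 3969 ≡ 110 (mod 227). The two roots are 63 and 164.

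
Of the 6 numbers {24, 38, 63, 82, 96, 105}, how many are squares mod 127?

(24/127) = -1 → non-residue.
(38/127) = +1 → QR.
(63/127) = -1 → non-residue.
(82/127) = +1 → QR.
(96/127) = -1 → non-residue.
(105/127) = -1 → non-residue.
Total quadratic residues among the 6: 2.

2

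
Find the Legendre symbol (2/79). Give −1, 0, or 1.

Euler's criterion: (2/79) ≡ 2^39 (mod 79).
2^2 ≡ 4 (mod 79)
2^4 ≡ 16 (mod 79)
2^8 ≡ 19 (mod 79)
2^16 ≡ 45 (mod 79)
2^32 ≡ 50 (mod 79)
2^39 = 2^(32+4+2+1) ≡ 1 (mod 79).
Result is 1, so (2/79) = 1.

1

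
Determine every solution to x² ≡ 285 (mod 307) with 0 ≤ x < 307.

63, 244

Since 307 ≡ 3 (mod 4), a square root of 285 is 285^((307+1)/4) = 285^77 mod 307.
Repeated squaring: 285^2≡177, 285^4≡15, 285^8≡225, 285^16≡277, 285^32≡286, 285^64≡134 (mod 307).
285^77 = 285^(64+8+4+1) ≡ 63 (mod 307).
Check: 63² = 3969 ≡ 285 (mod 307). The two roots are 63 and 244.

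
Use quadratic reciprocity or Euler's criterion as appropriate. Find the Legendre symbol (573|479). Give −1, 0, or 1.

-1

First reduce: 573 ≡ 94 (mod 479).
Pull out 2: since 479 ≡ 7 (mod 8), (2/479) = +1.
Reciprocity: 47 ≡ 3 and 479 ≡ 3 (mod 4), so (47/479) = −(479/47).
Reduce top mod 47: now compute (9/47).
Reciprocity: 9 ≡ 1 and 47 ≡ 3 (mod 4), so (9/47) = +(47/9).
Reduce top mod 9: now compute (2/9).
Pull out 2: since 9 ≡ 1 (mod 8), (2/9) = +1.
Reached (1/9) = 1. Collecting the sign flips along the way, the symbol is -1.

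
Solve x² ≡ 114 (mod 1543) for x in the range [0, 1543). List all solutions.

448, 1095

Since 1543 ≡ 3 (mod 4), a square root of 114 is 114^((1543+1)/4) = 114^386 mod 1543.
Repeated squaring: 114^2≡652, 114^4≡779, 114^8≡442, 114^16≡946, 114^32≡1519, 114^64≡576, 114^128≡31, 114^256≡961 (mod 1543).
114^386 = 114^(256+128+2) ≡ 448 (mod 1543).
Check: 448² = 200704 ≡ 114 (mod 1543). The two roots are 448 and 1095.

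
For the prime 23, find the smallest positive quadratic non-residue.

5

(2/23) = +1, so 2 is a residue.
(3/23) = +1, so 3 is a residue.
(4/23) = +1, so 4 is a residue.
(5/23) = −1, so 5 is the smallest positive non-residue mod 23.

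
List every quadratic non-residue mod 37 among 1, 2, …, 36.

2, 5, 6, 8, 13, 14, 15, 17, 18, 19, 20, 22, 23, 24, 29, 31, 32, 35

Square k = 1,…,18 (k and 37−k give the same square):
1²=1, 2²=4, 3²=9, 4²=16, 5²=25, 6²=36, 7²≡12, 8²≡27, 9²≡7, 10²≡26, 11²≡10, 12²≡33, 13²≡21, 14²≡11, 15²≡3, 16²≡34, 17²≡30, 18²≡28 (mod 37).
The residues are {1, 3, 4, 7, 9, 10, 11, 12, 16, 21, 25, 26, 27, 28, 30, 33, 34, 36}; the non-residues are the remaining 18 nonzero classes.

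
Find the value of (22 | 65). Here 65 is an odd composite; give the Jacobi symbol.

Pull out 2: since 65 ≡ 1 (mod 8), (2/65) = +1.
Reciprocity: 11 ≡ 3 and 65 ≡ 1 (mod 4), so (11/65) = +(65/11).
Reduce top mod 11: now compute (10/11).
Pull out 2: since 11 ≡ 3 (mod 8), (2/11) = -1.
Reciprocity: 5 ≡ 1 and 11 ≡ 3 (mod 4), so (5/11) = +(11/5).
Reduce top mod 5: now compute (1/5).
Reached (1/5) = 1. Collecting the sign flips along the way, the symbol is -1.

-1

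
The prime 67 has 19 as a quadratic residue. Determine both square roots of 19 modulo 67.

32, 35

Since 67 ≡ 3 (mod 4), a square root of 19 is 19^((67+1)/4) = 19^17 mod 67.
Repeated squaring: 19^2≡26, 19^4≡6, 19^8≡36, 19^16≡23 (mod 67).
19^17 = 19^(16+1) ≡ 35 (mod 67).
Check: 35² = 1225 ≡ 19 (mod 67). The two roots are 32 and 35.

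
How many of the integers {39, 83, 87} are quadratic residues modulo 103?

1

(39/103) = -1 → non-residue.
(83/103) = +1 → QR.
(87/103) = -1 → non-residue.
Total quadratic residues among the 3: 1.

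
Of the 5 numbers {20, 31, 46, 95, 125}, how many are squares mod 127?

1

(20/127) = -1 → non-residue.
(31/127) = +1 → QR.
(46/127) = -1 → non-residue.
(95/127) = -1 → non-residue.
(125/127) = -1 → non-residue.
Total quadratic residues among the 5: 1.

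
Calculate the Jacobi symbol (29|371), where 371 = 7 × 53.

1

Reciprocity: 29 ≡ 1 and 371 ≡ 3 (mod 4), so (29/371) = +(371/29).
Reduce top mod 29: now compute (23/29).
Reciprocity: 23 ≡ 3 and 29 ≡ 1 (mod 4), so (23/29) = +(29/23).
Reduce top mod 23: now compute (6/23).
Pull out 2: since 23 ≡ 7 (mod 8), (2/23) = +1.
Reciprocity: 3 ≡ 3 and 23 ≡ 3 (mod 4), so (3/23) = −(23/3).
Reduce top mod 3: now compute (2/3).
Pull out 2: since 3 ≡ 3 (mod 8), (2/3) = -1.
Reached (1/3) = 1. Collecting the sign flips along the way, the symbol is +1.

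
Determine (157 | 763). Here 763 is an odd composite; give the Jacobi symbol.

-1

Reciprocity: 157 ≡ 1 and 763 ≡ 3 (mod 4), so (157/763) = +(763/157).
Reduce top mod 157: now compute (135/157).
Reciprocity: 135 ≡ 3 and 157 ≡ 1 (mod 4), so (135/157) = +(157/135).
Reduce top mod 135: now compute (22/135).
Pull out 2: since 135 ≡ 7 (mod 8), (2/135) = +1.
Reciprocity: 11 ≡ 3 and 135 ≡ 3 (mod 4), so (11/135) = −(135/11).
Reduce top mod 11: now compute (3/11).
Reciprocity: 3 ≡ 3 and 11 ≡ 3 (mod 4), so (3/11) = −(11/3).
Reduce top mod 3: now compute (2/3).
Pull out 2: since 3 ≡ 3 (mod 8), (2/3) = -1.
Reached (1/3) = 1. Collecting the sign flips along the way, the symbol is -1.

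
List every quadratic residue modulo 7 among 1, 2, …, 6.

1,2,4

Square k = 1,…,3 (k and 7−k give the same square):
1²=1, 2²=4, 3²≡2 (mod 7).
So the quadratic residues mod 7 are {1, 2, 4}.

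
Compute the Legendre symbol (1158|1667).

1

Pull out 2: since 1667 ≡ 3 (mod 8), (2/1667) = -1.
Reciprocity: 579 ≡ 3 and 1667 ≡ 3 (mod 4), so (579/1667) = −(1667/579).
Reduce top mod 579: now compute (509/579).
Reciprocity: 509 ≡ 1 and 579 ≡ 3 (mod 4), so (509/579) = +(579/509).
Reduce top mod 509: now compute (70/509).
Pull out 2: since 509 ≡ 5 (mod 8), (2/509) = -1.
Reciprocity: 35 ≡ 3 and 509 ≡ 1 (mod 4), so (35/509) = +(509/35).
Reduce top mod 35: now compute (19/35).
Reciprocity: 19 ≡ 3 and 35 ≡ 3 (mod 4), so (19/35) = −(35/19).
Reduce top mod 19: now compute (16/19).
Pull out 2^4: since 19 ≡ 3 (mod 8), (2/19) = -1, so (2/19)^4 = +1.
Reached (1/19) = 1. Collecting the sign flips along the way, the symbol is +1.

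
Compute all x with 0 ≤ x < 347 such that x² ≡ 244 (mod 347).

Since 347 ≡ 3 (mod 4), a square root of 244 is 244^((347+1)/4) = 244^87 mod 347.
Repeated squaring: 244^2≡199, 244^4≡43, 244^8≡114, 244^16≡157, 244^32≡12, 244^64≡144 (mod 347).
244^87 = 244^(64+16+4+2+1) ≡ 130 (mod 347).
Check: 130² = 16900 ≡ 244 (mod 347). The two roots are 130 and 217.

130, 217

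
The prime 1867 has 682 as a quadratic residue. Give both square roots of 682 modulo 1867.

352, 1515

Since 1867 ≡ 3 (mod 4), a square root of 682 is 682^((1867+1)/4) = 682^467 mod 1867.
Repeated squaring: 682^2≡241, 682^4≡204, 682^8≡542, 682^16≡645, 682^32≡1551, 682^64≡905, 682^128≡1279, 682^256≡349 (mod 1867).
682^467 = 682^(256+128+64+16+2+1) ≡ 1515 (mod 1867).
Check: 1515² = 2295225 ≡ 682 (mod 1867). The two roots are 352 and 1515.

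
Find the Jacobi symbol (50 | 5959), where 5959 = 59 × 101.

1

Pull out 2: since 5959 ≡ 7 (mod 8), (2/5959) = +1.
Reciprocity: 25 ≡ 1 and 5959 ≡ 3 (mod 4), so (25/5959) = +(5959/25).
Reduce top mod 25: now compute (9/25).
Reciprocity: 9 ≡ 1 and 25 ≡ 1 (mod 4), so (9/25) = +(25/9).
Reduce top mod 9: now compute (7/9).
Reciprocity: 7 ≡ 3 and 9 ≡ 1 (mod 4), so (7/9) = +(9/7).
Reduce top mod 7: now compute (2/7).
Pull out 2: since 7 ≡ 7 (mod 8), (2/7) = +1.
Reached (1/7) = 1. Collecting the sign flips along the way, the symbol is +1.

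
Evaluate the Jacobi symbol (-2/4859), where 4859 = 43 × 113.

1

First reduce: -2 ≡ 4857 (mod 4859).
Reciprocity: 4857 ≡ 1 and 4859 ≡ 3 (mod 4), so (4857/4859) = +(4859/4857).
Reduce top mod 4857: now compute (2/4857).
Pull out 2: since 4857 ≡ 1 (mod 8), (2/4857) = +1.
Reached (1/4857) = 1. Collecting the sign flips along the way, the symbol is +1.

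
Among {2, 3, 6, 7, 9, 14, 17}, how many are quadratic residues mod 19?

4

(2/19) = -1 → non-residue.
(3/19) = -1 → non-residue.
(6/19) = +1 → QR.
(7/19) = +1 → QR.
(9/19) = +1 → QR.
(14/19) = -1 → non-residue.
(17/19) = +1 → QR.
Total quadratic residues among the 7: 4.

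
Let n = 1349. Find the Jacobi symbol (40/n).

-1

Pull out 2^3: since 1349 ≡ 5 (mod 8), (2/1349) = -1, so (2/1349)^3 = -1.
Reciprocity: 5 ≡ 1 and 1349 ≡ 1 (mod 4), so (5/1349) = +(1349/5).
Reduce top mod 5: now compute (4/5).
Pull out 2^2: since 5 ≡ 5 (mod 8), (2/5) = -1, so (2/5)^2 = +1.
Reached (1/5) = 1. Collecting the sign flips along the way, the symbol is -1.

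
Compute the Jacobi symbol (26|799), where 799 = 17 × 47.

Pull out 2: since 799 ≡ 7 (mod 8), (2/799) = +1.
Reciprocity: 13 ≡ 1 and 799 ≡ 3 (mod 4), so (13/799) = +(799/13).
Reduce top mod 13: now compute (6/13).
Pull out 2: since 13 ≡ 5 (mod 8), (2/13) = -1.
Reciprocity: 3 ≡ 3 and 13 ≡ 1 (mod 4), so (3/13) = +(13/3).
Reduce top mod 3: now compute (1/3).
Reached (1/3) = 1. Collecting the sign flips along the way, the symbol is -1.

-1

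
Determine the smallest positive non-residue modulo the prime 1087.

3

(2/1087) = +1, so 2 is a residue.
(3/1087) = −1, so 3 is the smallest positive non-residue mod 1087.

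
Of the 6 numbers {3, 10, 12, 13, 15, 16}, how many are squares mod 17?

3

(3/17) = -1 → non-residue.
(10/17) = -1 → non-residue.
(12/17) = -1 → non-residue.
(13/17) = +1 → QR.
(15/17) = +1 → QR.
(16/17) = +1 → QR.
Total quadratic residues among the 6: 3.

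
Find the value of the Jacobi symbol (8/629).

Pull out 2^3: since 629 ≡ 5 (mod 8), (2/629) = -1, so (2/629)^3 = -1.
Reached (1/629) = 1. Collecting the sign flips along the way, the symbol is -1.

-1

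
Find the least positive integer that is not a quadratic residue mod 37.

2

(2/37) = −1, so 2 is the smallest positive non-residue mod 37.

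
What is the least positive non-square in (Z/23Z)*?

5

(2/23) = +1, so 2 is a residue.
(3/23) = +1, so 3 is a residue.
(4/23) = +1, so 4 is a residue.
(5/23) = −1, so 5 is the smallest positive non-residue mod 23.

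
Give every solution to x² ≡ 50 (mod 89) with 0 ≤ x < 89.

89 ≡ 1 (mod 4), so we find a root by search.
Trying successive values, 36² = 1296 ≡ 50 (mod 89). The other root is 89 − 36 = 53.

36, 53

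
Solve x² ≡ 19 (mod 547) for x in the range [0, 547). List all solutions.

228, 319

Since 547 ≡ 3 (mod 4), a square root of 19 is 19^((547+1)/4) = 19^137 mod 547.
Repeated squaring: 19^2≡361, 19^4≡135, 19^8≡174, 19^16≡191, 19^32≡379, 19^64≡327, 19^128≡264 (mod 547).
19^137 = 19^(128+8+1) ≡ 319 (mod 547).
Check: 319² = 101761 ≡ 19 (mod 547). The two roots are 228 and 319.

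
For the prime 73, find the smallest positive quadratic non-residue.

5

(2/73) = +1, so 2 is a residue.
(3/73) = +1, so 3 is a residue.
(4/73) = +1, so 4 is a residue.
(5/73) = −1, so 5 is the smallest positive non-residue mod 73.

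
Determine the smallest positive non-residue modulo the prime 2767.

(2/2767) = +1, so 2 is a residue.
(3/2767) = −1, so 3 is the smallest positive non-residue mod 2767.

3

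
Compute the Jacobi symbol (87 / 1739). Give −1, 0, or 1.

Reciprocity: 87 ≡ 3 and 1739 ≡ 3 (mod 4), so (87/1739) = −(1739/87).
Reduce top mod 87: now compute (86/87).
Pull out 2: since 87 ≡ 7 (mod 8), (2/87) = +1.
Reciprocity: 43 ≡ 3 and 87 ≡ 3 (mod 4), so (43/87) = −(87/43).
Reduce top mod 43: now compute (1/43).
Reached (1/43) = 1. Collecting the sign flips along the way, the symbol is +1.

1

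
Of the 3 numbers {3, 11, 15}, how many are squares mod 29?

0

(3/29) = -1 → non-residue.
(11/29) = -1 → non-residue.
(15/29) = -1 → non-residue.
Total quadratic residues among the 3: 0.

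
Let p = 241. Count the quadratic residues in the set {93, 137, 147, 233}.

2

(93/241) = -1 → non-residue.
(137/241) = -1 → non-residue.
(147/241) = +1 → QR.
(233/241) = +1 → QR.
Total quadratic residues among the 4: 2.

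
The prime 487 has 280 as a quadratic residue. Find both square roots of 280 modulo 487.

188, 299

Since 487 ≡ 3 (mod 4), a square root of 280 is 280^((487+1)/4) = 280^122 mod 487.
Repeated squaring: 280^2≡480, 280^4≡49, 280^8≡453, 280^16≡182, 280^32≡8, 280^64≡64 (mod 487).
280^122 = 280^(64+32+16+8+2) ≡ 299 (mod 487).
Check: 299² = 89401 ≡ 280 (mod 487). The two roots are 188 and 299.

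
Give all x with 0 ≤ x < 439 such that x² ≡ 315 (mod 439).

118, 321

Since 439 ≡ 3 (mod 4), a square root of 315 is 315^((439+1)/4) = 315^110 mod 439.
Repeated squaring: 315^2≡11, 315^4≡121, 315^8≡154, 315^16≡10, 315^32≡100, 315^64≡342 (mod 439).
315^110 = 315^(64+32+8+4+2) ≡ 321 (mod 439).
Check: 321² = 103041 ≡ 315 (mod 439). The two roots are 118 and 321.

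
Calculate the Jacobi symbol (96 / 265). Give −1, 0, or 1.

Pull out 2^5: since 265 ≡ 1 (mod 8), (2/265) = +1, so (2/265)^5 = +1.
Reciprocity: 3 ≡ 3 and 265 ≡ 1 (mod 4), so (3/265) = +(265/3).
Reduce top mod 3: now compute (1/3).
Reached (1/3) = 1. Collecting the sign flips along the way, the symbol is +1.

1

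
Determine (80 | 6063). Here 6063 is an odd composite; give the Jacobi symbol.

-1

Pull out 2^4: since 6063 ≡ 7 (mod 8), (2/6063) = +1, so (2/6063)^4 = +1.
Reciprocity: 5 ≡ 1 and 6063 ≡ 3 (mod 4), so (5/6063) = +(6063/5).
Reduce top mod 5: now compute (3/5).
Reciprocity: 3 ≡ 3 and 5 ≡ 1 (mod 4), so (3/5) = +(5/3).
Reduce top mod 3: now compute (2/3).
Pull out 2: since 3 ≡ 3 (mod 8), (2/3) = -1.
Reached (1/3) = 1. Collecting the sign flips along the way, the symbol is -1.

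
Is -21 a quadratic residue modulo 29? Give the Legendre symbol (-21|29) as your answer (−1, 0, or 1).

Euler's criterion: (-21/29) ≡ 8^14 (mod 29).
8^2 ≡ 6 (mod 29)
8^4 ≡ 7 (mod 29)
8^8 ≡ 20 (mod 29)
8^14 = 8^(8+4+2) ≡ 28 (mod 29).
Result is 28 ≡ −1, so (-21/29) = −1.

-1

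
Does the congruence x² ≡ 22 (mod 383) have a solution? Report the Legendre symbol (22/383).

-1

Euler's criterion: (22/383) ≡ 22^191 (mod 383).
22^2 ≡ 101 (mod 383)
22^4 ≡ 243 (mod 383)
22^8 ≡ 67 (mod 383)
22^16 ≡ 276 (mod 383)
22^32 ≡ 342 (mod 383)
22^64 ≡ 149 (mod 383)
22^128 ≡ 370 (mod 383)
22^191 = 22^(128+32+16+8+4+2+1) ≡ 382 (mod 383).
Result is 382 ≡ −1, so (22/383) = −1.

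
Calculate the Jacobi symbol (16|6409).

Pull out 2^4: since 6409 ≡ 1 (mod 8), (2/6409) = +1, so (2/6409)^4 = +1.
Reached (1/6409) = 1. Collecting the sign flips along the way, the symbol is +1.

1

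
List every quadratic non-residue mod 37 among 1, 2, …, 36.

2,5,6,8,13,14,15,17,18,19,20,22,23,24,29,31,32,35

Square k = 1,…,18 (k and 37−k give the same square):
1²=1, 2²=4, 3²=9, 4²=16, 5²=25, 6²=36, 7²≡12, 8²≡27, 9²≡7, 10²≡26, 11²≡10, 12²≡33, 13²≡21, 14²≡11, 15²≡3, 16²≡34, 17²≡30, 18²≡28 (mod 37).
The residues are {1, 3, 4, 7, 9, 10, 11, 12, 16, 21, 25, 26, 27, 28, 30, 33, 34, 36}; the non-residues are the remaining 18 nonzero classes.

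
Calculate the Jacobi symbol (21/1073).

Reciprocity: 21 ≡ 1 and 1073 ≡ 1 (mod 4), so (21/1073) = +(1073/21).
Reduce top mod 21: now compute (2/21).
Pull out 2: since 21 ≡ 5 (mod 8), (2/21) = -1.
Reached (1/21) = 1. Collecting the sign flips along the way, the symbol is -1.

-1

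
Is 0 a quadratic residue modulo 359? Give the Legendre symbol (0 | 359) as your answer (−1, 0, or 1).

0

Top reduces to 0: gcd > 1, so the symbol is 0.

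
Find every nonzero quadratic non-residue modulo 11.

2,6,7,8,10

Square k = 1,…,5 (k and 11−k give the same square):
1²=1, 2²=4, 3²=9, 4²≡5, 5²≡3 (mod 11).
The residues are {1, 3, 4, 5, 9}; the non-residues are the remaining 5 nonzero classes.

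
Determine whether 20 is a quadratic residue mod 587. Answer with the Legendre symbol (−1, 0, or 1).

Pull out 2^2: since 587 ≡ 3 (mod 8), (2/587) = -1, so (2/587)^2 = +1.
Reciprocity: 5 ≡ 1 and 587 ≡ 3 (mod 4), so (5/587) = +(587/5).
Reduce top mod 5: now compute (2/5).
Pull out 2: since 5 ≡ 5 (mod 8), (2/5) = -1.
Reached (1/5) = 1. Collecting the sign flips along the way, the symbol is -1.

-1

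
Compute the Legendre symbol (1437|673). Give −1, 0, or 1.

First reduce: 1437 ≡ 91 (mod 673).
Reciprocity: 91 ≡ 3 and 673 ≡ 1 (mod 4), so (91/673) = +(673/91).
Reduce top mod 91: now compute (36/91).
Pull out 2^2: since 91 ≡ 3 (mod 8), (2/91) = -1, so (2/91)^2 = +1.
Reciprocity: 9 ≡ 1 and 91 ≡ 3 (mod 4), so (9/91) = +(91/9).
Reduce top mod 9: now compute (1/9).
Reached (1/9) = 1. Collecting the sign flips along the way, the symbol is +1.

1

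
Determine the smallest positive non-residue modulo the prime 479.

13

(2/479) = +1, so 2 is a residue.
(3/479) = +1, so 3 is a residue.
(4/479) = +1, so 4 is a residue.
(5/479) = +1, so 5 is a residue.
(6/479) = +1, so 6 is a residue.
(7/479) = +1, so 7 is a residue.
(8/479) = +1, so 8 is a residue.
(9/479) = +1, so 9 is a residue.
(10/479) = +1, so 10 is a residue.
(11/479) = +1, so 11 is a residue.
(12/479) = +1, so 12 is a residue.
(13/479) = −1, so 13 is the smallest positive non-residue mod 479.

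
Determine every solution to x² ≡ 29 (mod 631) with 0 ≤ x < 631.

Since 631 ≡ 3 (mod 4), a square root of 29 is 29^((631+1)/4) = 29^158 mod 631.
Repeated squaring: 29^2≡210, 29^4≡561, 29^8≡483, 29^16≡450, 29^32≡580, 29^64≡77, 29^128≡250 (mod 631).
29^158 = 29^(128+16+8+4+2) ≡ 390 (mod 631).
Check: 390² = 152100 ≡ 29 (mod 631). The two roots are 241 and 390.

241, 390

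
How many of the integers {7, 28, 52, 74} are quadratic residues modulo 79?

(7/79) = -1 → non-residue.
(28/79) = -1 → non-residue.
(52/79) = +1 → QR.
(74/79) = -1 → non-residue.
Total quadratic residues among the 4: 1.

1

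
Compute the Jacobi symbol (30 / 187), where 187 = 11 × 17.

Pull out 2: since 187 ≡ 3 (mod 8), (2/187) = -1.
Reciprocity: 15 ≡ 3 and 187 ≡ 3 (mod 4), so (15/187) = −(187/15).
Reduce top mod 15: now compute (7/15).
Reciprocity: 7 ≡ 3 and 15 ≡ 3 (mod 4), so (7/15) = −(15/7).
Reduce top mod 7: now compute (1/7).
Reached (1/7) = 1. Collecting the sign flips along the way, the symbol is -1.

-1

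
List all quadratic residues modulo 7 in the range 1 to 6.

Square k = 1,…,3 (k and 7−k give the same square):
1²=1, 2²=4, 3²≡2 (mod 7).
So the quadratic residues mod 7 are {1, 2, 4}.

1,2,4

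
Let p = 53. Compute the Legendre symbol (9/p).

1

Reciprocity: 9 ≡ 1 and 53 ≡ 1 (mod 4), so (9/53) = +(53/9).
Reduce top mod 9: now compute (8/9).
Pull out 2^3: since 9 ≡ 1 (mod 8), (2/9) = +1, so (2/9)^3 = +1.
Reached (1/9) = 1. Collecting the sign flips along the way, the symbol is +1.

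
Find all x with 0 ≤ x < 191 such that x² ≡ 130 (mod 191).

43, 148

Since 191 ≡ 3 (mod 4), a square root of 130 is 130^((191+1)/4) = 130^48 mod 191.
Repeated squaring: 130^2≡92, 130^4≡60, 130^8≡162, 130^16≡77, 130^32≡8 (mod 191).
130^48 = 130^(32+16) ≡ 43 (mod 191).
Check: 43² = 1849 ≡ 130 (mod 191). The two roots are 43 and 148.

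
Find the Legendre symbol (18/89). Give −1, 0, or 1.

1

Euler's criterion: (18/89) ≡ 18^44 (mod 89).
18^2 ≡ 57 (mod 89)
18^4 ≡ 45 (mod 89)
18^8 ≡ 67 (mod 89)
18^16 ≡ 39 (mod 89)
18^32 ≡ 8 (mod 89)
18^44 = 18^(32+8+4) ≡ 1 (mod 89).
Result is 1, so (18/89) = 1.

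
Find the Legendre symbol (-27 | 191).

Euler's criterion: (-27/191) ≡ 164^95 (mod 191).
164^2 ≡ 156 (mod 191)
164^4 ≡ 79 (mod 191)
164^8 ≡ 129 (mod 191)
164^16 ≡ 24 (mod 191)
164^32 ≡ 3 (mod 191)
164^64 ≡ 9 (mod 191)
164^95 = 164^(64+16+8+4+2+1) ≡ 190 (mod 191).
Result is 190 ≡ −1, so (-27/191) = −1.

-1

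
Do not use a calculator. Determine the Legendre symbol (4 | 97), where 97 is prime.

Pull out 2^2: since 97 ≡ 1 (mod 8), (2/97) = +1, so (2/97)^2 = +1.
Reached (1/97) = 1. Collecting the sign flips along the way, the symbol is +1.

1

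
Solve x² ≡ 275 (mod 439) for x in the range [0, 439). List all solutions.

181, 258

Since 439 ≡ 3 (mod 4), a square root of 275 is 275^((439+1)/4) = 275^110 mod 439.
Repeated squaring: 275^2≡117, 275^4≡80, 275^8≡254, 275^16≡422, 275^32≡289, 275^64≡111 (mod 439).
275^110 = 275^(64+32+8+4+2) ≡ 258 (mod 439).
Check: 258² = 66564 ≡ 275 (mod 439). The two roots are 181 and 258.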